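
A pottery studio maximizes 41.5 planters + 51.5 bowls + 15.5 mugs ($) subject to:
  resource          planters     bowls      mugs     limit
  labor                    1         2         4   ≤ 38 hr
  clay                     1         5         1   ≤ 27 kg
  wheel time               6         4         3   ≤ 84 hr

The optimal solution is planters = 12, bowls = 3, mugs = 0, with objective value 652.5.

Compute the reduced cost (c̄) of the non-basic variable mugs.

-8

Check each constraint at x*: labor 18/38 (slack 20); clay 27/27 (tight); wheel time 84/84 (tight).
Since labor is not tight, its dual is 0.
Dual feasibility on the basic columns requires 1·y_clay + 6·y_wheel time = 41.5, 5·y_clay + 4·y_wheel time = 51.5.
Solving: y_clay = 5.5, y_wheel time = 6.
Reduced cost of mugs: c₃ − yᵀa₃ = 15.5 − (5.5·1 + 6·3) = 15.5 − 23.5 = -8.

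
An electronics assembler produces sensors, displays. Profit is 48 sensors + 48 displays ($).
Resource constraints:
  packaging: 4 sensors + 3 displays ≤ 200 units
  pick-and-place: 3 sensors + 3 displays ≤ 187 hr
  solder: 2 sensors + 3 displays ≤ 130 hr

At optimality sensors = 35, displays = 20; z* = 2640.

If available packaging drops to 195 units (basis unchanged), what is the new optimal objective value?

2600

Binding: packaging and solder. Non-binding: pick-and-place (22 unused).
Since pick-and-place is not tight, its dual is 0.
From A_Bᵀ y = c: 4·y_packaging + 2·y_solder = 48; 3·y_packaging + 3·y_solder = 48.
→ y_packaging = 8 and y_solder = 8.
Δz = y_packaging·Δb = 8 × (-5) = -40, so new z* = 2640 − 40 = 2600.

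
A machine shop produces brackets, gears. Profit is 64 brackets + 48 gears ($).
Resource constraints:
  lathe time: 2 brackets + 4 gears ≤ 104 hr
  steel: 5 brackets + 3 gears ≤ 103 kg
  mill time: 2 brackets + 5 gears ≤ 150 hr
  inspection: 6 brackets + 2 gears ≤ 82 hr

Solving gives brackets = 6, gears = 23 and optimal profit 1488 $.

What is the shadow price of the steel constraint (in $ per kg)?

0

Check each constraint at x*: lathe time 104/104 (tight); steel 99/103 (slack 4); mill time 127/150 (slack 23); inspection 82/82 (tight).
By complementary slackness, y = 0 for the non-binding constraints.
The binding rows give the dual system: 2·y_lathe time + 6·y_inspection = 64 and 4·y_lathe time + 2·y_inspection = 48.
This yields shadow prices y_lathe time = 8, y_inspection = 8.
Shadow price of steel = 0.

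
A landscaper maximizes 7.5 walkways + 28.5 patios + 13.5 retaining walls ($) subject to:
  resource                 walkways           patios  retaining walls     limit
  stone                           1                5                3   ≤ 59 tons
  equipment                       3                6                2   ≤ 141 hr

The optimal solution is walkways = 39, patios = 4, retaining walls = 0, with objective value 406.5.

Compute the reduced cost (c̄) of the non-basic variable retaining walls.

At the optimum: stone uses 59 of 59 (binding); equipment uses 141 of 141 (binding).
From A_Bᵀ y = c: 1·y_stone + 3·y_equipment = 7.5; 5·y_stone + 6·y_equipment = 28.5.
→ y_stone = 4.5 and y_equipment = 1.
Reduced cost of retaining walls: c₃ − yᵀa₃ = 13.5 − (4.5·3 + 1·2) = 13.5 − 15.5 = -2.

-2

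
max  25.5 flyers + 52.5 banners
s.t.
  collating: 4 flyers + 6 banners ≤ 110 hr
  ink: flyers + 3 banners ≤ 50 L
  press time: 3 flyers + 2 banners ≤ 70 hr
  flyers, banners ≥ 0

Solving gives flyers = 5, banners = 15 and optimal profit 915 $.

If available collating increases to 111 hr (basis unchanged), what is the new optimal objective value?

919

Check each constraint at x*: collating 110/110 (tight); ink 50/50 (tight); press time 45/70 (slack 25).
By complementary slackness, y = 0 for the non-binding constraint.
From A_Bᵀ y = c: 4·y_collating + 1·y_ink = 25.5; 6·y_collating + 3·y_ink = 52.5.
This yields shadow prices y_collating = 4, y_ink = 9.5.
Δz = y_collating·Δb = 4 × (1) = 4, so new z* = 915 + 4 = 919.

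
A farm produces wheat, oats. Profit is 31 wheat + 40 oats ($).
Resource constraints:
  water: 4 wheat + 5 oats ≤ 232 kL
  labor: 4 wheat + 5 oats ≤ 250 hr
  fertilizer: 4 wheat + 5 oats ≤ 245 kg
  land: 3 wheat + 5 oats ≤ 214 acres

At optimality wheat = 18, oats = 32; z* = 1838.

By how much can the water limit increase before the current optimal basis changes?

Binding constraints: water, land. The basis is B = [[4,5],[3,5]] with det 5.
Per unit increase in water, x* moves by d = (1, -0.6).
The basis stays optimal until fertilizer becomes binding; allowable increase = 13 kL.

13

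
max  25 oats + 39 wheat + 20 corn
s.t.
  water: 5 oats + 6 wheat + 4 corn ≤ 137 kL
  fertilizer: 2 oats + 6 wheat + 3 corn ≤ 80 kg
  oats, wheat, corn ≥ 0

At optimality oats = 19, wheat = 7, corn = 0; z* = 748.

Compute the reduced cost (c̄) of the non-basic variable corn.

-3.5

At the optimum: water uses 137 of 137 (binding); fertilizer uses 80 of 80 (binding).
The binding rows give the dual system: 5·y_water + 2·y_fertilizer = 25 and 6·y_water + 6·y_fertilizer = 39.
→ y_water = 4 and y_fertilizer = 2.5.
Reduced cost of corn: c₃ − yᵀa₃ = 20 − (4·4 + 2.5·3) = 20 − 23.5 = -3.5.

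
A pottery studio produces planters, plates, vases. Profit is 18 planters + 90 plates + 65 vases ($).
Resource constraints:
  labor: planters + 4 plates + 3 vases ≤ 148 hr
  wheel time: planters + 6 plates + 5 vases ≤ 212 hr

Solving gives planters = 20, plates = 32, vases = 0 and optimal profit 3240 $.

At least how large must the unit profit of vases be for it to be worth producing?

72

At the optimum: labor uses 148 of 148 (binding); wheel time uses 212 of 212 (binding).
From A_Bᵀ y = c: 1·y_labor + 1·y_wheel time = 18; 4·y_labor + 6·y_wheel time = 90.
→ y_labor = 9 and y_wheel time = 9.
vases enters the basis when its profit ≥ yᵀa₃ = 9·3 + 9·5 = 72.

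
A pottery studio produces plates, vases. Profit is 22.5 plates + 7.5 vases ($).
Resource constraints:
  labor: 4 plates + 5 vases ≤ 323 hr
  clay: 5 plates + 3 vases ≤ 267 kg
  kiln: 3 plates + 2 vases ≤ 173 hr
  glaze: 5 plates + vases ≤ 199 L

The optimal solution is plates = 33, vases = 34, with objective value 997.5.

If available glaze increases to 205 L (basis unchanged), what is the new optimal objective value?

Binding: clay and glaze. Non-binding: labor (21 unused), kiln (6 unused).
Since labor, kiln are not tight, their duals are 0.
From A_Bᵀ y = c: 5·y_clay + 5·y_glaze = 22.5; 3·y_clay + 1·y_glaze = 7.5.
Solving: y_clay = 1.5, y_glaze = 3.
Δz = y_glaze·Δb = 3 × (6) = 18, so new z* = 997.5 + 18 = 1015.5.

1015.5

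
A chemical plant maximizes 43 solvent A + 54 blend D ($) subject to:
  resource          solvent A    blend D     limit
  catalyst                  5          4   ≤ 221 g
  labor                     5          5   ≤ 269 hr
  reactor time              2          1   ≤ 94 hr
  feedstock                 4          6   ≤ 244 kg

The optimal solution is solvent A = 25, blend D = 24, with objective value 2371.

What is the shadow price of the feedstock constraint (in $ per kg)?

7

Binding: catalyst and feedstock. Non-binding: labor (24 unused), reactor time (20 unused).
Since labor, reactor time are not tight, their duals are 0.
From A_Bᵀ y = c: 5·y_catalyst + 4·y_feedstock = 43; 4·y_catalyst + 6·y_feedstock = 54.
→ y_catalyst = 3 and y_feedstock = 7.
Shadow price of feedstock = 7.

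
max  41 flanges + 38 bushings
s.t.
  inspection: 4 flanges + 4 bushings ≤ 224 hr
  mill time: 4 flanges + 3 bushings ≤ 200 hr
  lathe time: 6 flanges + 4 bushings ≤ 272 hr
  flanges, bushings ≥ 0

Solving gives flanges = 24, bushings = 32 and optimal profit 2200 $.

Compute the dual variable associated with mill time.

0

At the optimum: inspection uses 224 of 224 (binding); mill time uses 192 of 200 (slack = 8); lathe time uses 272 of 272 (binding).
By complementary slackness, y = 0 for the non-binding constraint.
From A_Bᵀ y = c: 4·y_inspection + 6·y_lathe time = 41; 4·y_inspection + 4·y_lathe time = 38.
Solving: y_inspection = 8, y_lathe time = 1.5.
Shadow price of mill time = 0.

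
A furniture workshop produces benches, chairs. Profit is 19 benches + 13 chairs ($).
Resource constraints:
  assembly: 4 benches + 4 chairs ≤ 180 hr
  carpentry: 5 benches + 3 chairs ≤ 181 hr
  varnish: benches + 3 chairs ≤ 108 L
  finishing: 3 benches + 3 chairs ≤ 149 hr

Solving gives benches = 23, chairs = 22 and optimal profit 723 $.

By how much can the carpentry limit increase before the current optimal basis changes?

44

Binding constraints: assembly, carpentry. The basis is B = [[4,4],[5,3]] with det -8.
Per unit increase in carpentry, x* moves by d = (0.5, -0.5).
The basis stays optimal until chairs reaches 0; allowable increase = 44 hr.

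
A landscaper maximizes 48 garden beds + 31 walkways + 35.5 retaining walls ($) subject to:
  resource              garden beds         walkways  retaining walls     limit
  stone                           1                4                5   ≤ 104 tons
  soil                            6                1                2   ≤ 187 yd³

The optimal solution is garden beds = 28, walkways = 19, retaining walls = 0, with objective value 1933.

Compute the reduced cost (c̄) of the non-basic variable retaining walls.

Check each constraint at x*: stone 104/104 (tight); soil 187/187 (tight).
Dual feasibility on the basic columns requires 1·y_stone + 6·y_soil = 48, 4·y_stone + 1·y_soil = 31.
This yields shadow prices y_stone = 6, y_soil = 7.
Reduced cost of retaining walls: c₃ − yᵀa₃ = 35.5 − (6·5 + 7·2) = 35.5 − 44 = -8.5.

-8.5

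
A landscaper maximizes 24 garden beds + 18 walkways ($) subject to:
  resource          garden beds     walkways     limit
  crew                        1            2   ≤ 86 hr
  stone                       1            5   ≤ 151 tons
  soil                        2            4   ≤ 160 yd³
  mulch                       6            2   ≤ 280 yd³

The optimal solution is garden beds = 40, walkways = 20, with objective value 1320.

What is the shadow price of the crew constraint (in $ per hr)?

Binding: soil and mulch. Non-binding: crew (6 unused), stone (11 unused).
By complementary slackness, y = 0 for the non-binding constraints.
Dual feasibility on the basic columns requires 2·y_soil + 6·y_mulch = 24, 4·y_soil + 2·y_mulch = 18.
→ y_soil = 3 and y_mulch = 3.
Shadow price of crew = 0.

0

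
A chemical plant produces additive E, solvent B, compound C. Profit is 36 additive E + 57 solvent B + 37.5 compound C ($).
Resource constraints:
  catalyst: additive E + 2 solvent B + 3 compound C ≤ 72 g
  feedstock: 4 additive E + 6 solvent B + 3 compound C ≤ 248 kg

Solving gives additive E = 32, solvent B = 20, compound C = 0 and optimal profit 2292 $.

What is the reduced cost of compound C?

Check each constraint at x*: catalyst 72/72 (tight); feedstock 248/248 (tight).
Dual feasibility on the basic columns requires 1·y_catalyst + 4·y_feedstock = 36, 2·y_catalyst + 6·y_feedstock = 57.
This yields shadow prices y_catalyst = 6, y_feedstock = 7.5.
Reduced cost of compound C: c₃ − yᵀa₃ = 37.5 − (6·3 + 7.5·3) = 37.5 − 40.5 = -3.

-3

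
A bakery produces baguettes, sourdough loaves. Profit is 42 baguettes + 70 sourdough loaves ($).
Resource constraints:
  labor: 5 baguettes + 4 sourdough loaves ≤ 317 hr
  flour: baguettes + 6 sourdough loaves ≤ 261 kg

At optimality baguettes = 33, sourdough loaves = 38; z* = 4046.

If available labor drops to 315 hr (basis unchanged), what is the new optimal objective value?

4032

Check each constraint at x*: labor 317/317 (tight); flour 261/261 (tight).
From A_Bᵀ y = c: 5·y_labor + 1·y_flour = 42; 4·y_labor + 6·y_flour = 70.
This yields shadow prices y_labor = 7, y_flour = 7.
Δz = y_labor·Δb = 7 × (-2) = -14, so new z* = 4046 − 14 = 4032.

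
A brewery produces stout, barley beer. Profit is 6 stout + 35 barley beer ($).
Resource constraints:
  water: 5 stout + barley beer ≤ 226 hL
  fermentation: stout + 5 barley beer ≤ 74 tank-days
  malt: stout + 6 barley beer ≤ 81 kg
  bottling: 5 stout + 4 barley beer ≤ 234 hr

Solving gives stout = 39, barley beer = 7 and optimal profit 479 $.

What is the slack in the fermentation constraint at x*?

0

fermentation used = 1·39 + 5·7 = 74; slack = 74 − 74 = 0.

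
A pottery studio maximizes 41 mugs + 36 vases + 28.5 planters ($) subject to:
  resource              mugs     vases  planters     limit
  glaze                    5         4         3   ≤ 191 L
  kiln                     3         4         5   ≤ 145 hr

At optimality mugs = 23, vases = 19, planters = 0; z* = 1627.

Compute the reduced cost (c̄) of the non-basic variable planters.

-2.5

Both glaze and kiln are binding at x*.
From A_Bᵀ y = c: 5·y_glaze + 3·y_kiln = 41; 4·y_glaze + 4·y_kiln = 36.
Solving: y_glaze = 7, y_kiln = 2.
Reduced cost of planters: c₃ − yᵀa₃ = 28.5 − (7·3 + 2·5) = 28.5 − 31 = -2.5.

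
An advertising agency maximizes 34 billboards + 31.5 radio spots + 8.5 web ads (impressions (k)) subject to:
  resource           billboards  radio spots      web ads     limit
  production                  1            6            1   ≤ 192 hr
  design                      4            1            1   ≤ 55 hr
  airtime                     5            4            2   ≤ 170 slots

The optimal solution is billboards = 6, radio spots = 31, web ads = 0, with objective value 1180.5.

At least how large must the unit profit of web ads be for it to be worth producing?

11.5

Binding: production and design. Non-binding: airtime (16 unused).
Slack constraints have shadow price 0 (complementary slackness).
From A_Bᵀ y = c: 1·y_production + 4·y_design = 34; 6·y_production + 1·y_design = 31.5.
→ y_production = 4 and y_design = 7.5.
web ads enters the basis when its profit ≥ yᵀa₃ = 4·1 + 7.5·1 = 11.5.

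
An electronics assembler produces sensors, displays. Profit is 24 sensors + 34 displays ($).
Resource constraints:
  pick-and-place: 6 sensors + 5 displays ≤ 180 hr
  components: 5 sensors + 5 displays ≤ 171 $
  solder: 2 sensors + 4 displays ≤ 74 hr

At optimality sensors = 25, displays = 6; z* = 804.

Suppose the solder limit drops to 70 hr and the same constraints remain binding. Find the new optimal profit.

780

Check each constraint at x*: pick-and-place 180/180 (tight); components 155/171 (slack 16); solder 74/74 (tight).
Since components is not tight, its dual is 0.
The binding rows give the dual system: 6·y_pick-and-place + 2·y_solder = 24 and 5·y_pick-and-place + 4·y_solder = 34.
This yields shadow prices y_pick-and-place = 2, y_solder = 6.
Δz = y_solder·Δb = 6 × (-4) = -24, so new z* = 804 − 24 = 780.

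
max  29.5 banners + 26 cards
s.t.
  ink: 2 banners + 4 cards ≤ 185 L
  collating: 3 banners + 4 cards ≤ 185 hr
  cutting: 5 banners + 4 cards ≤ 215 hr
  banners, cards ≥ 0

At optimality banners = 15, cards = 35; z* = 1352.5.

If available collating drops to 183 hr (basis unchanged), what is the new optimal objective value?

Check each constraint at x*: ink 170/185 (slack 15); collating 185/185 (tight); cutting 215/215 (tight).
Since ink is not tight, its dual is 0.
From A_Bᵀ y = c: 3·y_collating + 5·y_cutting = 29.5; 4·y_collating + 4·y_cutting = 26.
→ y_collating = 1.5 and y_cutting = 5.
Δz = y_collating·Δb = 1.5 × (-2) = -3, so new z* = 1352.5 − 3 = 1349.5.

1349.5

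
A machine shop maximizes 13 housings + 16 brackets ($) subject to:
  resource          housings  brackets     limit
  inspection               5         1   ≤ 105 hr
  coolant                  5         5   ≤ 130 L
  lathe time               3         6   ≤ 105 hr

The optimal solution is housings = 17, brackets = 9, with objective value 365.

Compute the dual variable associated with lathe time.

1

Binding: coolant and lathe time. Non-binding: inspection (11 unused).
Since inspection is not tight, its dual is 0.
Dual feasibility on the basic columns requires 5·y_coolant + 3·y_lathe time = 13, 5·y_coolant + 6·y_lathe time = 16.
Solving: y_coolant = 2, y_lathe time = 1.
Shadow price of lathe time = 1.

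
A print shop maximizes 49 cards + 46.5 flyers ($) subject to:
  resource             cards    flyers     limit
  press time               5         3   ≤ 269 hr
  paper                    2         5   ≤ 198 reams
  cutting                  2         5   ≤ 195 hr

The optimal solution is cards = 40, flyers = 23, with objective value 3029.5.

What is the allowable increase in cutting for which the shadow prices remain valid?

3

Binding constraints: press time, cutting. The basis is B = [[5,3],[2,5]] with det 19.
Per unit increase in cutting, x* moves by d = (-0.1579, 0.2632).
The basis stays optimal until paper becomes binding; allowable increase = 3 hr.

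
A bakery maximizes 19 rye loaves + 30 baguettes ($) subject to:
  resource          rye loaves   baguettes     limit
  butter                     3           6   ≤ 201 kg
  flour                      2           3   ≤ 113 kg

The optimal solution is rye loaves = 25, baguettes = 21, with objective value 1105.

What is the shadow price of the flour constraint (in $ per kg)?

8

Check each constraint at x*: butter 201/201 (tight); flour 113/113 (tight).
Dual feasibility on the basic columns requires 3·y_butter + 2·y_flour = 19, 6·y_butter + 3·y_flour = 30.
Solving: y_butter = 1, y_flour = 8.
Shadow price of flour = 8.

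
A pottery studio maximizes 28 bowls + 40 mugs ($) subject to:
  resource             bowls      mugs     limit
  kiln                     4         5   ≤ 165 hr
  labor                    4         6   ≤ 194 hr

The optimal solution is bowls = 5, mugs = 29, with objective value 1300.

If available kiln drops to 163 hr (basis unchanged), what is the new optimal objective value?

Check each constraint at x*: kiln 165/165 (tight); labor 194/194 (tight).
Dual feasibility on the basic columns requires 4·y_kiln + 4·y_labor = 28, 5·y_kiln + 6·y_labor = 40.
→ y_kiln = 2 and y_labor = 5.
Δz = y_kiln·Δb = 2 × (-2) = -4, so new z* = 1300 − 4 = 1296.

1296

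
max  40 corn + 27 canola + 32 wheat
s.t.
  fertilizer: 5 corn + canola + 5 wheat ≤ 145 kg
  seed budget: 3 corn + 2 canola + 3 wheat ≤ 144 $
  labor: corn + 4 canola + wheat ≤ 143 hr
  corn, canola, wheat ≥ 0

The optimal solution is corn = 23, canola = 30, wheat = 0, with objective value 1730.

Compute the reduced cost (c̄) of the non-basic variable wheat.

Check each constraint at x*: fertilizer 145/145 (tight); seed budget 129/144 (slack 15); labor 143/143 (tight).
By complementary slackness, y = 0 for the non-binding constraint.
Dual feasibility on the basic columns requires 5·y_fertilizer + 1·y_labor = 40, 1·y_fertilizer + 4·y_labor = 27.
→ y_fertilizer = 7 and y_labor = 5.
Reduced cost of wheat: c₃ − yᵀa₃ = 32 − (7·5 + 5·1) = 32 − 40 = -8.

-8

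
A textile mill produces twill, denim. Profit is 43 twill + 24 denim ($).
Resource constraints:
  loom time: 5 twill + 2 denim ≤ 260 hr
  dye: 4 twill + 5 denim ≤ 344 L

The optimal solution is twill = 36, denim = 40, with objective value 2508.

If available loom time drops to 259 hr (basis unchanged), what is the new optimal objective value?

2501

At the optimum: loom time uses 260 of 260 (binding); dye uses 344 of 344 (binding).
Dual feasibility on the basic columns requires 5·y_loom time + 4·y_dye = 43, 2·y_loom time + 5·y_dye = 24.
Solving: y_loom time = 7, y_dye = 2.
Δz = y_loom time·Δb = 7 × (-1) = -7, so new z* = 2508 − 7 = 2501.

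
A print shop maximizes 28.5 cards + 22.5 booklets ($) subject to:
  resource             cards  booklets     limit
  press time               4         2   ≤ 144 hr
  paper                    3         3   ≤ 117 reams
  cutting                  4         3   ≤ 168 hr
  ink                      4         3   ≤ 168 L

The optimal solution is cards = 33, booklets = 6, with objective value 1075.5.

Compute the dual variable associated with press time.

3

Check each constraint at x*: press time 144/144 (tight); paper 117/117 (tight); cutting 150/168 (slack 18); ink 150/168 (slack 18).
By complementary slackness, y = 0 for the non-binding constraints.
Dual feasibility on the basic columns requires 4·y_press time + 3·y_paper = 28.5, 2·y_press time + 3·y_paper = 22.5.
→ y_press time = 3 and y_paper = 5.5.
Shadow price of press time = 3.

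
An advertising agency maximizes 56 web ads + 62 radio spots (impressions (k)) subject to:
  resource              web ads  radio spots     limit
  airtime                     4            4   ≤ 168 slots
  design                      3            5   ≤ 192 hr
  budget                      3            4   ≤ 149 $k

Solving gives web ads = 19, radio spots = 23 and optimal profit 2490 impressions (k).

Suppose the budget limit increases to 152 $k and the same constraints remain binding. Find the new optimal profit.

Binding: airtime and budget. Non-binding: design (20 unused).
Slack constraints have shadow price 0 (complementary slackness).
Dual feasibility on the basic columns requires 4·y_airtime + 3·y_budget = 56, 4·y_airtime + 4·y_budget = 62.
This yields shadow prices y_airtime = 9.5, y_budget = 6.
Δz = y_budget·Δb = 6 × (3) = 18, so new z* = 2490 + 18 = 2508.

2508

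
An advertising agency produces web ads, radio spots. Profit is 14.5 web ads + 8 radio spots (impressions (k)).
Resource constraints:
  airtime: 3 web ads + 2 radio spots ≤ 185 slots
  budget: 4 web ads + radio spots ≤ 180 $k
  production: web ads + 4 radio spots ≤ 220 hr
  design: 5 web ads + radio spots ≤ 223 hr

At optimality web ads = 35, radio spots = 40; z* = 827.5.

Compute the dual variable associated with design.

0

Check each constraint at x*: airtime 185/185 (tight); budget 180/180 (tight); production 195/220 (slack 25); design 215/223 (slack 8).
Since production, design are not tight, their duals are 0.
The binding rows give the dual system: 3·y_airtime + 4·y_budget = 14.5 and 2·y_airtime + 1·y_budget = 8.
Solving: y_airtime = 3.5, y_budget = 1.
Shadow price of design = 0.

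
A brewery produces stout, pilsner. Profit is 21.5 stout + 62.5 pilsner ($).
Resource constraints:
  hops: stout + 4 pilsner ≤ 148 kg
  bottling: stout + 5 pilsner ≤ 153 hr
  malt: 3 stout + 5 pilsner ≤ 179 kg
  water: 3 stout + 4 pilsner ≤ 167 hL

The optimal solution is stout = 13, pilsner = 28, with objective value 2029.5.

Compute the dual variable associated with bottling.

Binding: bottling and malt. Non-binding: hops (23 unused), water (16 unused).
Since hops, water are not tight, their duals are 0.
From A_Bᵀ y = c: 1·y_bottling + 3·y_malt = 21.5; 5·y_bottling + 5·y_malt = 62.5.
Solving: y_bottling = 8, y_malt = 4.5.
Shadow price of bottling = 8.

8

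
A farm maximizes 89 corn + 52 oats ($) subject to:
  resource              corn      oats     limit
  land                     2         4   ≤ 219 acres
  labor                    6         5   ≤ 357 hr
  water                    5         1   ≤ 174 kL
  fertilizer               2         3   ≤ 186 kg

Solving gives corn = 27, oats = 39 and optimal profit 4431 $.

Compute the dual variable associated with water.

Binding: labor and water. Non-binding: land (9 unused), fertilizer (15 unused).
Since land, fertilizer are not tight, their duals are 0.
The binding rows give the dual system: 6·y_labor + 5·y_water = 89 and 5·y_labor + 1·y_water = 52.
→ y_labor = 9 and y_water = 7.
Shadow price of water = 7.

7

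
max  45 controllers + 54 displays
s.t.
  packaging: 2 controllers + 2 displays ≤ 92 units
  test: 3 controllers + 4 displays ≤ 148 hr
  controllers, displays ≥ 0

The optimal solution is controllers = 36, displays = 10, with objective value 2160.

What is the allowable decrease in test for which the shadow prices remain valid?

Binding constraints: packaging, test. The basis is B = [[2,2],[3,4]] with det 2.
Per unit decrease in test, x* moves by d = (1, -1).
The basis stays optimal until displays reaches 0; allowable decrease = 10 hr.

10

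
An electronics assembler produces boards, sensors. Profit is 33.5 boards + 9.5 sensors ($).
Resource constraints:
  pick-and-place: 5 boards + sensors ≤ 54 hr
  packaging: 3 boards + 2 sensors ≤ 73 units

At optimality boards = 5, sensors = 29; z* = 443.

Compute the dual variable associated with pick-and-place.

At the optimum: pick-and-place uses 54 of 54 (binding); packaging uses 73 of 73 (binding).
The binding rows give the dual system: 5·y_pick-and-place + 3·y_packaging = 33.5 and 1·y_pick-and-place + 2·y_packaging = 9.5.
This yields shadow prices y_pick-and-place = 5.5, y_packaging = 2.
Shadow price of pick-and-place = 5.5.

5.5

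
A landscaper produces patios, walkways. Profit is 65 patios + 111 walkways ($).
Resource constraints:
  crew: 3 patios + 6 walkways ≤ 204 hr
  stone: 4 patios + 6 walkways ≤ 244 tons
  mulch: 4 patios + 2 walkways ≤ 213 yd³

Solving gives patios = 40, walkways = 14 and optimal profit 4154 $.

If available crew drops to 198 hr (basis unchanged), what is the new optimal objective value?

Check each constraint at x*: crew 204/204 (tight); stone 244/244 (tight); mulch 188/213 (slack 25).
Since mulch is not tight, its dual is 0.
The binding rows give the dual system: 3·y_crew + 4·y_stone = 65 and 6·y_crew + 6·y_stone = 111.
Solving: y_crew = 9, y_stone = 9.5.
Δz = y_crew·Δb = 9 × (-6) = -54, so new z* = 4154 − 54 = 4100.

4100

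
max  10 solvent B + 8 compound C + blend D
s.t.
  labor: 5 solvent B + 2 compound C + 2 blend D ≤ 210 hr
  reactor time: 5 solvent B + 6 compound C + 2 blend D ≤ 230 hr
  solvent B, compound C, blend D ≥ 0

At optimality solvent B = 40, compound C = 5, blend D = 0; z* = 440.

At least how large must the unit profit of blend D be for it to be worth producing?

4

Check each constraint at x*: labor 210/210 (tight); reactor time 230/230 (tight).
The binding rows give the dual system: 5·y_labor + 5·y_reactor time = 10 and 2·y_labor + 6·y_reactor time = 8.
This yields shadow prices y_labor = 1, y_reactor time = 1.
blend D enters the basis when its profit ≥ yᵀa₃ = 1·2 + 1·2 = 4.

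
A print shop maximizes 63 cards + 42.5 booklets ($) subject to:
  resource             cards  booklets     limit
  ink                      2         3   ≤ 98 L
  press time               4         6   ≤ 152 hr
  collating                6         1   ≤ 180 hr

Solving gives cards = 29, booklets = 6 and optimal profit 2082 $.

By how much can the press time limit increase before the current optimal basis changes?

Binding constraints: press time, collating. The basis is B = [[4,6],[6,1]] with det -32.
Per unit increase in press time, x* moves by d = (-0.03125, 0.1875).
The basis stays optimal until ink becomes binding; allowable increase = 44 hr.

44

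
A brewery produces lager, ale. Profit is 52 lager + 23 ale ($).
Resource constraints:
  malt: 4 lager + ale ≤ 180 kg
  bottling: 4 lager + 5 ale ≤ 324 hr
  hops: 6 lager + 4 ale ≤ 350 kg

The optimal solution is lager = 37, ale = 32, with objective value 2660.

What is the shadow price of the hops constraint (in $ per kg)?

Binding: malt and hops. Non-binding: bottling (16 unused).
By complementary slackness, y = 0 for the non-binding constraint.
The binding rows give the dual system: 4·y_malt + 6·y_hops = 52 and 1·y_malt + 4·y_hops = 23.
Solving: y_malt = 7, y_hops = 4.
Shadow price of hops = 4.

4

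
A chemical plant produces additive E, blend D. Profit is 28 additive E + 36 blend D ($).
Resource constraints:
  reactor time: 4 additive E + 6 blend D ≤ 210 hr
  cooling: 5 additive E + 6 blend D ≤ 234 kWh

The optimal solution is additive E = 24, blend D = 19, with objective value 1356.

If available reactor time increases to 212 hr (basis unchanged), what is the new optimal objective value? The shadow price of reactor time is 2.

Δb = 2, so new z* = 1356 + (2)·(2) = 1356 + 4 = 1360.

1360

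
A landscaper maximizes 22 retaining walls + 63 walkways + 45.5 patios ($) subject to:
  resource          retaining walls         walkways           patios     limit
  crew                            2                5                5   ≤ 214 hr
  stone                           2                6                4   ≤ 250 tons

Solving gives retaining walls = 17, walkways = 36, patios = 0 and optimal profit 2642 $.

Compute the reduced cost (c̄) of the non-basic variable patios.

-1.5

At the optimum: crew uses 214 of 214 (binding); stone uses 250 of 250 (binding).
From A_Bᵀ y = c: 2·y_crew + 2·y_stone = 22; 5·y_crew + 6·y_stone = 63.
This yields shadow prices y_crew = 3, y_stone = 8.
Reduced cost of patios: c₃ − yᵀa₃ = 45.5 − (3·5 + 8·4) = 45.5 − 47 = -1.5.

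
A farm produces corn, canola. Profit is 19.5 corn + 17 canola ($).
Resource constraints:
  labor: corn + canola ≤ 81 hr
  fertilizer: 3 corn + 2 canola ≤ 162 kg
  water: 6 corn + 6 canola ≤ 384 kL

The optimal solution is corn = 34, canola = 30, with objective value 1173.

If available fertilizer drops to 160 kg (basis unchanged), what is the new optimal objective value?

1168

Check each constraint at x*: labor 64/81 (slack 17); fertilizer 162/162 (tight); water 384/384 (tight).
Since labor is not tight, its dual is 0.
The binding rows give the dual system: 3·y_fertilizer + 6·y_water = 19.5 and 2·y_fertilizer + 6·y_water = 17.
This yields shadow prices y_fertilizer = 2.5, y_water = 2.
Δz = y_fertilizer·Δb = 2.5 × (-2) = -5, so new z* = 1173 − 5 = 1168.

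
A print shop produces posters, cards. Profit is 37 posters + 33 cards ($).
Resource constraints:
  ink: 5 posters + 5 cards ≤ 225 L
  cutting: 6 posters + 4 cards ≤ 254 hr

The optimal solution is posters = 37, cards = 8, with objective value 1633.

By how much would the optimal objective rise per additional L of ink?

Both ink and cutting are binding at x*.
From A_Bᵀ y = c: 5·y_ink + 6·y_cutting = 37; 5·y_ink + 4·y_cutting = 33.
Solving: y_ink = 5, y_cutting = 2.
Shadow price of ink = 5.

5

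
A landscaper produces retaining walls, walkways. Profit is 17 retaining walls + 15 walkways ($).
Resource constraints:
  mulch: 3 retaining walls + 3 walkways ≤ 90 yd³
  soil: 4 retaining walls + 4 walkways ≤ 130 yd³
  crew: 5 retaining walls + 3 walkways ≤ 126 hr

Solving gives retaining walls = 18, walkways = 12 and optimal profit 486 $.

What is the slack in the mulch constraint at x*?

mulch used = 3·18 + 3·12 = 90; slack = 90 − 90 = 0.

0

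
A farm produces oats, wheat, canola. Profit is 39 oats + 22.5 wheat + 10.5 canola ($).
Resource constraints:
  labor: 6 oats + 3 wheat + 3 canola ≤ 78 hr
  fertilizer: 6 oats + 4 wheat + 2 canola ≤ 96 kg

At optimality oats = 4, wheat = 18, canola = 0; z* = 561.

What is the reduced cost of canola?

-6

Check each constraint at x*: labor 78/78 (tight); fertilizer 96/96 (tight).
From A_Bᵀ y = c: 6·y_labor + 6·y_fertilizer = 39; 3·y_labor + 4·y_fertilizer = 22.5.
This yields shadow prices y_labor = 3.5, y_fertilizer = 3.
Reduced cost of canola: c₃ − yᵀa₃ = 10.5 − (3.5·3 + 3·2) = 10.5 − 16.5 = -6.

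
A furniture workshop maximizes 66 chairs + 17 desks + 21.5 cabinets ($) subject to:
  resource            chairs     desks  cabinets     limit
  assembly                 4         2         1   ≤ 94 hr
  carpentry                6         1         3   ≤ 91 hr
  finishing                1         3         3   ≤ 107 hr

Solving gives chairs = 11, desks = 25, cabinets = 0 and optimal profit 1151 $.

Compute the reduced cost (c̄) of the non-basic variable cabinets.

At the optimum: assembly uses 94 of 94 (binding); carpentry uses 91 of 91 (binding); finishing uses 86 of 107 (slack = 21).
By complementary slackness, y = 0 for the non-binding constraint.
Dual feasibility on the basic columns requires 4·y_assembly + 6·y_carpentry = 66, 2·y_assembly + 1·y_carpentry = 17.
This yields shadow prices y_assembly = 4.5, y_carpentry = 8.
Reduced cost of cabinets: c₃ − yᵀa₃ = 21.5 − (4.5·1 + 8·3) = 21.5 − 28.5 = -7.

-7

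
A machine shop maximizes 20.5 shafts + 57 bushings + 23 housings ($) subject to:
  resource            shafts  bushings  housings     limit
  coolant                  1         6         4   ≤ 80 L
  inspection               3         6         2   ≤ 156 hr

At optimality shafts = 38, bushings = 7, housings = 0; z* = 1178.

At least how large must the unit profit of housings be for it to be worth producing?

27

Check each constraint at x*: coolant 80/80 (tight); inspection 156/156 (tight).
From A_Bᵀ y = c: 1·y_coolant + 3·y_inspection = 20.5; 6·y_coolant + 6·y_inspection = 57.
Solving: y_coolant = 4, y_inspection = 5.5.
housings enters the basis when its profit ≥ yᵀa₃ = 4·4 + 5.5·2 = 27.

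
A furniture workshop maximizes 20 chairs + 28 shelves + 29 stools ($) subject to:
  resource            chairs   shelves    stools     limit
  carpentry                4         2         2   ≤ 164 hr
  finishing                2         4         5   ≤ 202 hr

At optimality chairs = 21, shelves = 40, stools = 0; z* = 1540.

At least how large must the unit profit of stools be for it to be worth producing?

34

Check each constraint at x*: carpentry 164/164 (tight); finishing 202/202 (tight).
From A_Bᵀ y = c: 4·y_carpentry + 2·y_finishing = 20; 2·y_carpentry + 4·y_finishing = 28.
Solving: y_carpentry = 2, y_finishing = 6.
stools enters the basis when its profit ≥ yᵀa₃ = 2·2 + 6·5 = 34.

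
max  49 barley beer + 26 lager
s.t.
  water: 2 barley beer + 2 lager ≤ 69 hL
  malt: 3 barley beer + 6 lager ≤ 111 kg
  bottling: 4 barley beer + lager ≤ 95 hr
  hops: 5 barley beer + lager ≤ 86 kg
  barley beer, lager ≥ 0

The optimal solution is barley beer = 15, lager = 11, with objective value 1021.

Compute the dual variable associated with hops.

8

Binding: malt and hops. Non-binding: water (17 unused), bottling (24 unused).
By complementary slackness, y = 0 for the non-binding constraints.
From A_Bᵀ y = c: 3·y_malt + 5·y_hops = 49; 6·y_malt + 1·y_hops = 26.
This yields shadow prices y_malt = 3, y_hops = 8.
Shadow price of hops = 8.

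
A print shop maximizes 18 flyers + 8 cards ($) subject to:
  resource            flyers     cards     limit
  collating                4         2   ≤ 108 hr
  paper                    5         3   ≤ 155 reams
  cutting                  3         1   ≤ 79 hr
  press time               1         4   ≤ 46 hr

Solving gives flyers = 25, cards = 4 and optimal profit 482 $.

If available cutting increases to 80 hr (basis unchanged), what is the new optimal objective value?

Binding: collating and cutting. Non-binding: paper (18 unused), press time (5 unused).
By complementary slackness, y = 0 for the non-binding constraints.
Dual feasibility on the basic columns requires 4·y_collating + 3·y_cutting = 18, 2·y_collating + 1·y_cutting = 8.
→ y_collating = 3 and y_cutting = 2.
Δz = y_cutting·Δb = 2 × (1) = 2, so new z* = 482 + 2 = 484.

484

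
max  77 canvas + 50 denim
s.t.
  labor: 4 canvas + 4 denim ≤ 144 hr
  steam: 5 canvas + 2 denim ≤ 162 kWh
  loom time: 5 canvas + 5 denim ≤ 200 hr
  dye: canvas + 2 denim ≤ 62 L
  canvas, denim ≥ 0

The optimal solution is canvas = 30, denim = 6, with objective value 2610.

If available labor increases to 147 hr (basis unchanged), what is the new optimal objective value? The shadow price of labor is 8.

2634

Δb = 3, so new z* = 2610 + (8)·(3) = 2610 + 24 = 2634.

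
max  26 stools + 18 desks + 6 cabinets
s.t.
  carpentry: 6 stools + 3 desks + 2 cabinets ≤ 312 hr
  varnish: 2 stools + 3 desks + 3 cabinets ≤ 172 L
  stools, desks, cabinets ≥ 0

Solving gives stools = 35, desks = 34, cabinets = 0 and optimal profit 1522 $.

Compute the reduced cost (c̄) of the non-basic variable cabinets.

Check each constraint at x*: carpentry 312/312 (tight); varnish 172/172 (tight).
From A_Bᵀ y = c: 6·y_carpentry + 2·y_varnish = 26; 3·y_carpentry + 3·y_varnish = 18.
This yields shadow prices y_carpentry = 3.5, y_varnish = 2.5.
Reduced cost of cabinets: c₃ − yᵀa₃ = 6 − (3.5·2 + 2.5·3) = 6 − 14.5 = -8.5.

-8.5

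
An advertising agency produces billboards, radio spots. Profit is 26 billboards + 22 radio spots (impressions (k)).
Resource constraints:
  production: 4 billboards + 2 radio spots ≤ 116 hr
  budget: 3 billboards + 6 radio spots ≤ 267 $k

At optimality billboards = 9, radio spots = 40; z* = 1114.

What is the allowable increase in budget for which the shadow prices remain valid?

Binding constraints: production, budget. The basis is B = [[4,2],[3,6]] with det 18.
Per unit increase in budget, x* moves by d = (-0.1111, 0.2222).
The basis stays optimal until billboards reaches 0; allowable increase = 81 $k.

81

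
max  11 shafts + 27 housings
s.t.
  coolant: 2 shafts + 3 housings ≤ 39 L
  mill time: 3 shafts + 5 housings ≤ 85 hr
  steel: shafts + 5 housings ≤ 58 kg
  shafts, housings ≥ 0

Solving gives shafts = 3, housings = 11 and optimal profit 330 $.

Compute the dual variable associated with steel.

Binding: coolant and steel. Non-binding: mill time (21 unused).
By complementary slackness, y = 0 for the non-binding constraint.
The binding rows give the dual system: 2·y_coolant + 1·y_steel = 11 and 3·y_coolant + 5·y_steel = 27.
→ y_coolant = 4 and y_steel = 3.
Shadow price of steel = 3.

3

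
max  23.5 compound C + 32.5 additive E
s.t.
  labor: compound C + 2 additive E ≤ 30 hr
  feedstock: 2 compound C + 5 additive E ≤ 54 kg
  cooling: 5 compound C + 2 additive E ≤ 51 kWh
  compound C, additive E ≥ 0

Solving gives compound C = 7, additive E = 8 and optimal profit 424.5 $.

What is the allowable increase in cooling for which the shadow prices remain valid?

Binding constraints: feedstock, cooling. The basis is B = [[2,5],[5,2]] with det -21.
Per unit increase in cooling, x* moves by d = (0.2381, -0.0952).
The basis stays optimal until additive E reaches 0; allowable increase = 84 kWh.

84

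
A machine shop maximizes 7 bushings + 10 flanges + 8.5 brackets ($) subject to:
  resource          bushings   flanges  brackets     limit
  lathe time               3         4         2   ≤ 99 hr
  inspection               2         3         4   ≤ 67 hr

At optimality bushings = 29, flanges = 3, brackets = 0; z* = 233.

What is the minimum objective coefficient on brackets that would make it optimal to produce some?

10

Check each constraint at x*: lathe time 99/99 (tight); inspection 67/67 (tight).
From A_Bᵀ y = c: 3·y_lathe time + 2·y_inspection = 7; 4·y_lathe time + 3·y_inspection = 10.
This yields shadow prices y_lathe time = 1, y_inspection = 2.
brackets enters the basis when its profit ≥ yᵀa₃ = 1·2 + 2·4 = 10.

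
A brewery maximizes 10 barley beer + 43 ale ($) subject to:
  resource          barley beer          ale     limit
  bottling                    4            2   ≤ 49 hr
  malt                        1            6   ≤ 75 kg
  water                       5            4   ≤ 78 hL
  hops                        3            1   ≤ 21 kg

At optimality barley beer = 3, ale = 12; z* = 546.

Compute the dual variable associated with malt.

7

Binding: malt and hops. Non-binding: bottling (13 unused), water (15 unused).
Since bottling, water are not tight, their duals are 0.
Dual feasibility on the basic columns requires 1·y_malt + 3·y_hops = 10, 6·y_malt + 1·y_hops = 43.
Solving: y_malt = 7, y_hops = 1.
Shadow price of malt = 7.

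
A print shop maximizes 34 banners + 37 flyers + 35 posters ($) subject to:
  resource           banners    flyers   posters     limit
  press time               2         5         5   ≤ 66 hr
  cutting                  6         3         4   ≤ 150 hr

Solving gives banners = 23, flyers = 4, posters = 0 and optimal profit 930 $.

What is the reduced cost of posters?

-6

Check each constraint at x*: press time 66/66 (tight); cutting 150/150 (tight).
Dual feasibility on the basic columns requires 2·y_press time + 6·y_cutting = 34, 5·y_press time + 3·y_cutting = 37.
→ y_press time = 5 and y_cutting = 4.
Reduced cost of posters: c₃ − yᵀa₃ = 35 − (5·5 + 4·4) = 35 − 41 = -6.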